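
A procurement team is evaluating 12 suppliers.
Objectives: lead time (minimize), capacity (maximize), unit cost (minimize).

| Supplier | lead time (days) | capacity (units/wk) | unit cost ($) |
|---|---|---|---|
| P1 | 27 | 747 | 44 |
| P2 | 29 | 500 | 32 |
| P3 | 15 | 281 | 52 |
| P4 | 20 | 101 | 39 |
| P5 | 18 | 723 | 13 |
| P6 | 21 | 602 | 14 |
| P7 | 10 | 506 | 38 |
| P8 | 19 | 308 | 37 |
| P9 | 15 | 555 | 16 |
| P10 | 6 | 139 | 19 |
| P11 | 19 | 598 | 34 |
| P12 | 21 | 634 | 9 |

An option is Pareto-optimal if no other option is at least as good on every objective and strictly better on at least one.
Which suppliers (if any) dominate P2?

P5, P6, P9, P12

P5: lead time 18≤29, capacity 723≥500, unit cost 13≤32 — dominates P2.
P6: lead time 21≤29, capacity 602≥500, unit cost 14≤32 — dominates P2.
P9: lead time 15≤29, capacity 555≥500, unit cost 16≤32 — dominates P2.
P12: lead time 21≤29, capacity 634≥500, unit cost 9≤32 — dominates P2.
Others (P1, P3, P4, P7, P8, P10, P11) are each worse than P2 on at least one objective.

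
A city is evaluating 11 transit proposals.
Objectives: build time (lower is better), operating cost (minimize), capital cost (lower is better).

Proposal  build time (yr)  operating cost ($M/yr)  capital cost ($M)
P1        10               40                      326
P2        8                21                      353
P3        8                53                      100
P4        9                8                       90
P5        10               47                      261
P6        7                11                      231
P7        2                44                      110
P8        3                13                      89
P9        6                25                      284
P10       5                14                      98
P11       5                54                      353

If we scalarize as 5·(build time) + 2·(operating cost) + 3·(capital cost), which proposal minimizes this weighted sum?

P1: 5·10 + 2·40 + 3·326 = 1108
P2: 5·8 + 2·21 + 3·353 = 1141
P3: 5·8 + 2·53 + 3·100 = 446
P4: 5·9 + 2·8 + 3·90 = 331
P5: 5·10 + 2·47 + 3·261 = 927
P6: 5·7 + 2·11 + 3·231 = 750
P7: 5·2 + 2·44 + 3·110 = 428
P8: 5·3 + 2·13 + 3·89 = 308
P9: 5·6 + 2·25 + 3·284 = 932
P10: 5·5 + 2·14 + 3·98 = 347
P11: 5·5 + 2·54 + 3·353 = 1192
Lowest: P8 at 308.

P8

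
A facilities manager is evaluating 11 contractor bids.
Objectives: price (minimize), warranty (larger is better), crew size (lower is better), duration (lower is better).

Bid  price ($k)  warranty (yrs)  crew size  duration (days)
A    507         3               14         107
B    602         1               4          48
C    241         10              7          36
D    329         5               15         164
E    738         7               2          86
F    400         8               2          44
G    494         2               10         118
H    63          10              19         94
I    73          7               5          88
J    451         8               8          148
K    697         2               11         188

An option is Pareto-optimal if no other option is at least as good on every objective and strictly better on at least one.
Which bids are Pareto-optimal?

C, F, H, I

A: dominated by C (price 241≤507, warranty 10≥3, crew size 7≤14, duration 36≤107).
B: dominated by F (price 400≤602, warranty 8≥1, crew size 2≤4, duration 44≤48).
C: not dominated (best duration).
D: dominated by C (price 241≤329, warranty 10≥5, crew size 7≤15, duration 36≤164).
E: dominated by F (price 400≤738, warranty 8≥7, crew size 2≤2, duration 44≤86).
F: not dominated.
G: dominated by C (price 241≤494, warranty 10≥2, crew size 7≤10, duration 36≤118).
H: not dominated (best price).
I: not dominated.
J: dominated by C (price 241≤451, warranty 10≥8, crew size 7≤8, duration 36≤148).
K: dominated by C (price 241≤697, warranty 10≥2, crew size 7≤11, duration 36≤188).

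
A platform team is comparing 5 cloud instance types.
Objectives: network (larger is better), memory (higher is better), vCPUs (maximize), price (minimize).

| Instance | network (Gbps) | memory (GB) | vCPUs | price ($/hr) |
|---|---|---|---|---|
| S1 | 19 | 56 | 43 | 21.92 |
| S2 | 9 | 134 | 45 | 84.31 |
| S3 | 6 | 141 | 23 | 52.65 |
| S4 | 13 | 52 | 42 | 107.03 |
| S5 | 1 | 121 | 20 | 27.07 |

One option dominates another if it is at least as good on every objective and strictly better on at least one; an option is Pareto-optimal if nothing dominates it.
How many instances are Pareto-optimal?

4

S1: not dominated (best network).
S2: not dominated (best vCPUs).
S3: not dominated (best memory).
S4: dominated by S1 (network 19≥13, memory 56≥52, vCPUs 43≥42, price 21.92≤107.03).
S5: not dominated.
Pareto-optimal: S1, S2, S3, S5 → 4.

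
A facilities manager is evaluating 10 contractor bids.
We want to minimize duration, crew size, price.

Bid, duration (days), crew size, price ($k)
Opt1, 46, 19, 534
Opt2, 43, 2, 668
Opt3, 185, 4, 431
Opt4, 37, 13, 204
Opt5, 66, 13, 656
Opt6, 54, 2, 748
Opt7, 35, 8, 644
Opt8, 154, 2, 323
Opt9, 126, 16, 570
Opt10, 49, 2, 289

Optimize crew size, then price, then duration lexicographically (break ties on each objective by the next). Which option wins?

Opt10

First minimize crew size: best is 2, kept {Opt2, Opt6, Opt8, Opt10}.
Then minimize price: best is 289, kept {Opt10}.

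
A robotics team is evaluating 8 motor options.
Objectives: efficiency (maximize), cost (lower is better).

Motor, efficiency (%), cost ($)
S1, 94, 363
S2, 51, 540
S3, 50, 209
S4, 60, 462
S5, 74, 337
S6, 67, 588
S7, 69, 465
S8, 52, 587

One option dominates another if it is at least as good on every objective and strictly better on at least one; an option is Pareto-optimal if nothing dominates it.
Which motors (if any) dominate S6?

S1, S5, S7

S1: efficiency 94≥67, cost 363≤588 — dominates S6.
S5: efficiency 74≥67, cost 337≤588 — dominates S6.
S7: efficiency 69≥67, cost 465≤588 — dominates S6.
Others (S2, S3, S4, S8) are each worse than S6 on at least one objective.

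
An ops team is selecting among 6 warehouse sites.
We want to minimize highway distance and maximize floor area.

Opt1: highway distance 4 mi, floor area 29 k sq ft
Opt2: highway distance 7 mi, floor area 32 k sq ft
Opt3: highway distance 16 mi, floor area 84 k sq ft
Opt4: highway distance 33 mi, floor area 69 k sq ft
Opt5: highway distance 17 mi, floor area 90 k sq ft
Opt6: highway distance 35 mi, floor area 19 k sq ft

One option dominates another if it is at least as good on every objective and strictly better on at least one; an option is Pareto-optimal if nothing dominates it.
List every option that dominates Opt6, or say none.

Opt1, Opt2, Opt3, Opt4, Opt5

Opt1: highway distance 4≤35, floor area 29≥19 — dominates Opt6.
Opt2: highway distance 7≤35, floor area 32≥19 — dominates Opt6.
Opt3: highway distance 16≤35, floor area 84≥19 — dominates Opt6.
Opt4: highway distance 33≤35, floor area 69≥19 — dominates Opt6.
Opt5: highway distance 17≤35, floor area 90≥19 — dominates Opt6.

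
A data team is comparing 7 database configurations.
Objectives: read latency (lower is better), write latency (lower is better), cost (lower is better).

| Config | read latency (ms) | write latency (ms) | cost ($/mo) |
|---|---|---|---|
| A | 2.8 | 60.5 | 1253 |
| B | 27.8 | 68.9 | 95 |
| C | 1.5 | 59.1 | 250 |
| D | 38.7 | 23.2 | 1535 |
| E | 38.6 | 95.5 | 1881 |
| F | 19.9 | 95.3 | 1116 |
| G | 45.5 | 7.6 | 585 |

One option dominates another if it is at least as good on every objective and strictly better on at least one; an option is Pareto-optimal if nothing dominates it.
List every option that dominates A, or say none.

C: read latency 1.5≤2.8, write latency 59.1≤60.5, cost 250≤1253 — dominates A.
Others (B, D, E, F, G) are each worse than A on at least one objective.

C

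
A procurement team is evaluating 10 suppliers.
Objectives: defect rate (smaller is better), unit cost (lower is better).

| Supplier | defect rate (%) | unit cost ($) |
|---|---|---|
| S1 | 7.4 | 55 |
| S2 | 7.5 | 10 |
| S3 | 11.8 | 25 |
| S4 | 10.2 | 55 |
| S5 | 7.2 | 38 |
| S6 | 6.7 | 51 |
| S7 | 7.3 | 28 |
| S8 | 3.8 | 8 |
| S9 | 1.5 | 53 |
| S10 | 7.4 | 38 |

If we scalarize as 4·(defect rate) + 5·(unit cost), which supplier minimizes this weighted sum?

S1: 4·7.4 + 5·55 = 304.6
S2: 4·7.5 + 5·10 = 80.0
S3: 4·11.8 + 5·25 = 172.2
S4: 4·10.2 + 5·55 = 315.8
S5: 4·7.2 + 5·38 = 218.8
S6: 4·6.7 + 5·51 = 281.8
S7: 4·7.3 + 5·28 = 169.2
S8: 4·3.8 + 5·8 = 55.2
S9: 4·1.5 + 5·53 = 271.0
S10: 4·7.4 + 5·38 = 219.6
Lowest: S8 at 55.2.

S8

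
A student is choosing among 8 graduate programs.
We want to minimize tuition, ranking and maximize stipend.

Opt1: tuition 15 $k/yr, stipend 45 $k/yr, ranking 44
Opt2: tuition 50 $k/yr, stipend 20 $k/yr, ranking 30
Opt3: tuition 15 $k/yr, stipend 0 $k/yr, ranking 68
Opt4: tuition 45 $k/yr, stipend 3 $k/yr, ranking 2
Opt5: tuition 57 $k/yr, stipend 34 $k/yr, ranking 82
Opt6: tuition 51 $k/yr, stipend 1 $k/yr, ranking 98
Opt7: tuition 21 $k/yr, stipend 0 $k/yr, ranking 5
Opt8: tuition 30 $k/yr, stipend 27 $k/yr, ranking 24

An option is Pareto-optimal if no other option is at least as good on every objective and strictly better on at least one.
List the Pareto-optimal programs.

Opt1: not dominated (best stipend).
Opt2: dominated by Opt8 (tuition 30≤50, stipend 27≥20, ranking 24≤30).
Opt3: dominated by Opt1 (tuition 15≤15, stipend 45≥0, ranking 44≤68).
Opt4: not dominated (best ranking).
Opt5: dominated by Opt1 (tuition 15≤57, stipend 45≥34, ranking 44≤82).
Opt6: dominated by Opt1 (tuition 15≤51, stipend 45≥1, ranking 44≤98).
Opt7: not dominated.
Opt8: not dominated.

Opt1, Opt4, Opt7, Opt8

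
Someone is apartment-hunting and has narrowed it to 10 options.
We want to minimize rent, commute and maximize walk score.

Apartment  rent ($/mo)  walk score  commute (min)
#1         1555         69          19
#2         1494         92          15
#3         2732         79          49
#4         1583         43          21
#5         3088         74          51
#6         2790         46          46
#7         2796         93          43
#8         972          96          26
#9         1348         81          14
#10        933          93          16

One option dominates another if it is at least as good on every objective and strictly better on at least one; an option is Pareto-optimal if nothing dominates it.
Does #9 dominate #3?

Yes

#9 vs #3: rent 1348≤2732, walk score 81≥79, commute 14≤49 — #9 is at least as good on every objective with at least one strict improvement.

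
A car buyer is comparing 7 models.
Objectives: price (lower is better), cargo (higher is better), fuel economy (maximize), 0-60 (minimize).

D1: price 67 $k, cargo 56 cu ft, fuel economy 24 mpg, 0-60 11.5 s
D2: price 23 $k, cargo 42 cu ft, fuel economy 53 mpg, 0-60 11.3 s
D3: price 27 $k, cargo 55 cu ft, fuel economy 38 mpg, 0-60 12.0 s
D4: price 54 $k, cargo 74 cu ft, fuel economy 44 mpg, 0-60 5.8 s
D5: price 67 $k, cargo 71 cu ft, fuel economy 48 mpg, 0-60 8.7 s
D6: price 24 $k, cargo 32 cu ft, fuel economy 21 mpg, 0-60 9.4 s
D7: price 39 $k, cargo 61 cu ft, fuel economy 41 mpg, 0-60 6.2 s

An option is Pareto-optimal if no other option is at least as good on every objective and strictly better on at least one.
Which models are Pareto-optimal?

D2, D3, D4, D5, D6, D7

D1: dominated by D4 (price 54≤67, cargo 74≥56, fuel economy 44≥24, 0-60 5.8≤11.5).
D2: not dominated (best price).
D3: not dominated.
D4: not dominated (best cargo).
D5: not dominated.
D6: not dominated.
D7: not dominated.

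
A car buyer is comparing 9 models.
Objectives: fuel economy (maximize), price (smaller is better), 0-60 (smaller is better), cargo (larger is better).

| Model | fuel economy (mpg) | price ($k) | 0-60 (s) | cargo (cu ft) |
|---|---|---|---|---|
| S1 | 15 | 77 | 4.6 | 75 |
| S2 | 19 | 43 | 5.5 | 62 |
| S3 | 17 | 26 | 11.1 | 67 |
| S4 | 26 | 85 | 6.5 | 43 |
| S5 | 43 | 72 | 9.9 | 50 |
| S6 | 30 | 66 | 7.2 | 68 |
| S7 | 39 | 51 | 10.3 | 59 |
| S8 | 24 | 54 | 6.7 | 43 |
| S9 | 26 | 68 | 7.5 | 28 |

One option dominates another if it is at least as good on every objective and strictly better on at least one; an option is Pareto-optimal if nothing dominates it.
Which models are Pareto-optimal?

S1, S2, S3, S4, S5, S6, S7, S8

S1: not dominated (best 0-60).
S2: not dominated.
S3: not dominated (best price).
S4: not dominated.
S5: not dominated (best fuel economy).
S6: not dominated.
S7: not dominated.
S8: not dominated.
S9: dominated by S6 (fuel economy 30≥26, price 66≤68, 0-60 7.2≤7.5, cargo 68≥28).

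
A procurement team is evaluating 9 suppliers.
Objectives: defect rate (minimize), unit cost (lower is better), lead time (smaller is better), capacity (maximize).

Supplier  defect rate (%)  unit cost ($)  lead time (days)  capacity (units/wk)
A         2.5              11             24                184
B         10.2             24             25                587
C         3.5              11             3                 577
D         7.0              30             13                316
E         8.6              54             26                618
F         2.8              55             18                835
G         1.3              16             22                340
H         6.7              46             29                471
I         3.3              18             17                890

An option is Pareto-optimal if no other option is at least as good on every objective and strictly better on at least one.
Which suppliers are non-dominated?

A, C, F, G, I

A: not dominated.
B: dominated by I (defect rate 3.3≤10.2, unit cost 18≤24, lead time 17≤25, capacity 890≥587).
C: not dominated (best lead time).
D: dominated by C (defect rate 3.5≤7.0, unit cost 11≤30, lead time 3≤13, capacity 577≥316).
E: dominated by I (defect rate 3.3≤8.6, unit cost 18≤54, lead time 17≤26, capacity 890≥618).
F: not dominated.
G: not dominated (best defect rate).
H: dominated by C (defect rate 3.5≤6.7, unit cost 11≤46, lead time 3≤29, capacity 577≥471).
I: not dominated (best capacity).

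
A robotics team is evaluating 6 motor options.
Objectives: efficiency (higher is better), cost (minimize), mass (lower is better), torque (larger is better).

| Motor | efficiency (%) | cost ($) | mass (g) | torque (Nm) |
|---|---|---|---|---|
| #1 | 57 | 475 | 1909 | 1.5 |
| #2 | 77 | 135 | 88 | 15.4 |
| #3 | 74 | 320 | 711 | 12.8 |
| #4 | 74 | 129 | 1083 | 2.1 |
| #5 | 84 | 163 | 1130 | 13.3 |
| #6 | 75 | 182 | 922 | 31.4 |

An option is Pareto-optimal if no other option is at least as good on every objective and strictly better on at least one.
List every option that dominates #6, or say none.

#1: worse on efficiency (57 vs 75).
#2: worse on torque (15.4 vs 31.4).
#3: worse on efficiency (74 vs 75).
#4: worse on efficiency (74 vs 75).
#5: worse on mass (1130 vs 922).
No option dominates #6.

none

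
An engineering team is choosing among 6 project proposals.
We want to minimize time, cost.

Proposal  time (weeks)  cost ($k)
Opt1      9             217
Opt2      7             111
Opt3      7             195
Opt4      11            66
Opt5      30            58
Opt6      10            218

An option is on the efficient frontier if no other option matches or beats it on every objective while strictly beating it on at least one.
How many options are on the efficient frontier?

Opt1: dominated by Opt2 (time 7≤9, cost 111≤217).
Opt2: not dominated.
Opt3: dominated by Opt2 (time 7≤7, cost 111≤195).
Opt4: not dominated.
Opt5: not dominated (best cost).
Opt6: dominated by Opt1 (time 9≤10, cost 217≤218).
Pareto-optimal: Opt2, Opt4, Opt5 → 3.

3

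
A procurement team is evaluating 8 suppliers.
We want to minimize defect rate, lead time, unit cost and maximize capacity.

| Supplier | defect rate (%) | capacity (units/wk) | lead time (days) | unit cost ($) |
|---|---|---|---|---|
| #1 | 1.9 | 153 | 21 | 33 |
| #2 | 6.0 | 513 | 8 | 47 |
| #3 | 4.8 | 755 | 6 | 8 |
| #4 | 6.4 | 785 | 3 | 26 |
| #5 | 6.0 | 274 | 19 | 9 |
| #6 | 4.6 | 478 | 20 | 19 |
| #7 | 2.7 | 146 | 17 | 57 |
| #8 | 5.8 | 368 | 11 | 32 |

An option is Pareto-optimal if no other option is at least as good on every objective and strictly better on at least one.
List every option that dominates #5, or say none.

#3: defect rate 4.8≤6.0, capacity 755≥274, lead time 6≤19, unit cost 8≤9 — dominates #5.
Others (#1, #2, #4, #6, #7, #8) are each worse than #5 on at least one objective.

#3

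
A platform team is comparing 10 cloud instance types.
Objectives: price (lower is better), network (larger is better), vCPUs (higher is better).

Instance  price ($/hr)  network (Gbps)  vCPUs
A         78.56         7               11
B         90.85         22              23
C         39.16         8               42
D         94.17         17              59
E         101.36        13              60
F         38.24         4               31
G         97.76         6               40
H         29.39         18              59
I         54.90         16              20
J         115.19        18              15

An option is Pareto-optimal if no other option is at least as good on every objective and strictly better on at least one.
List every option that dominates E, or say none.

none

A: worse on network (7 vs 13).
B: worse on vCPUs (23 vs 60).
C: worse on network (8 vs 13).
D: worse on vCPUs (59 vs 60).
F: worse on network (4 vs 13).
G: worse on network (6 vs 13).
H: worse on vCPUs (59 vs 60).
I: worse on vCPUs (20 vs 60).
J: worse on price (115.19 vs 101.36).
No option dominates E.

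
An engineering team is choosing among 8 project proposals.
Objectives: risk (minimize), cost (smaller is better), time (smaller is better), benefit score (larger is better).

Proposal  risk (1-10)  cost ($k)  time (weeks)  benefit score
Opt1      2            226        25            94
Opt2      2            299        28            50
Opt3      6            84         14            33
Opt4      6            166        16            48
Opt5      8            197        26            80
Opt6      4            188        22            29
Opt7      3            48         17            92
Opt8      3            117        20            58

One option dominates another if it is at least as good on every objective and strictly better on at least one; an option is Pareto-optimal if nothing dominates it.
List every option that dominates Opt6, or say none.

Opt7, Opt8

Opt7: risk 3≤4, cost 48≤188, time 17≤22, benefit score 92≥29 — dominates Opt6.
Opt8: risk 3≤4, cost 117≤188, time 20≤22, benefit score 58≥29 — dominates Opt6.
Others (Opt1, Opt2, Opt3, Opt4, Opt5) are each worse than Opt6 on at least one objective.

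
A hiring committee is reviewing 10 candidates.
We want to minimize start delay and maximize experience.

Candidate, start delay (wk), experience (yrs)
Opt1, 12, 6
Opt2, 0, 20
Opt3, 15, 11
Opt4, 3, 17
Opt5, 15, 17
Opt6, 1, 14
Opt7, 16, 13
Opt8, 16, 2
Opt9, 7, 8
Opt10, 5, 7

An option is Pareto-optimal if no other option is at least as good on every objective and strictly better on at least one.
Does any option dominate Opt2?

No

Opt1: worse on start delay (12 vs 0).
Opt3: worse on start delay (15 vs 0).
Opt4: worse on start delay (3 vs 0).
Opt5: worse on start delay (15 vs 0).
Opt6: worse on start delay (1 vs 0).
Opt7: worse on start delay (16 vs 0).
Opt8: worse on start delay (16 vs 0).
Opt9: worse on start delay (7 vs 0).
Opt10: worse on start delay (5 vs 0).
No option is at least as good as Opt2 on every objective and strictly better on one.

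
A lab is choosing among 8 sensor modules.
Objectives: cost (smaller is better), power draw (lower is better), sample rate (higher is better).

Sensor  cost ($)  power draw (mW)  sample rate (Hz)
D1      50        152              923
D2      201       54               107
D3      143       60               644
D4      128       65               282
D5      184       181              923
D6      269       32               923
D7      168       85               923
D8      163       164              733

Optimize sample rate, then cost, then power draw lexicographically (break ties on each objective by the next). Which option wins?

First maximize sample rate: best is 923, kept {D1, D5, D6, D7}.
Then minimize cost: best is 50, kept {D1}.

D1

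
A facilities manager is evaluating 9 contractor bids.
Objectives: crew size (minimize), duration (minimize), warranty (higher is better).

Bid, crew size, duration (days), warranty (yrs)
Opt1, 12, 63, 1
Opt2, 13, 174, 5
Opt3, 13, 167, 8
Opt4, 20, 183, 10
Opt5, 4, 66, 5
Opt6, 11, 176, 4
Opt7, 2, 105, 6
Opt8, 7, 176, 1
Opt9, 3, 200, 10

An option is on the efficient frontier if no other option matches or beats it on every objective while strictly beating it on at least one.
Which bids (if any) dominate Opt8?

Opt5, Opt7

Opt5: crew size 4≤7, duration 66≤176, warranty 5≥1 — dominates Opt8.
Opt7: crew size 2≤7, duration 105≤176, warranty 6≥1 — dominates Opt8.
Others (Opt1, Opt2, Opt3, Opt4, Opt6, Opt9) are each worse than Opt8 on at least one objective.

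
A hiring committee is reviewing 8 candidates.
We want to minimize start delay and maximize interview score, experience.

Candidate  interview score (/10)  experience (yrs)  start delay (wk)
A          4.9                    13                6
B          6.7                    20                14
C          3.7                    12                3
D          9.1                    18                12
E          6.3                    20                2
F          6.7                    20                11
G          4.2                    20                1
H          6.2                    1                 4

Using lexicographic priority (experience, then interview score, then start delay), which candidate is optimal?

F

First maximize experience: best is 20, kept {B, E, F, G}.
Then maximize interview score: best is 6.7, kept {B, F}.
Then minimize start delay: best is 11, kept {F}.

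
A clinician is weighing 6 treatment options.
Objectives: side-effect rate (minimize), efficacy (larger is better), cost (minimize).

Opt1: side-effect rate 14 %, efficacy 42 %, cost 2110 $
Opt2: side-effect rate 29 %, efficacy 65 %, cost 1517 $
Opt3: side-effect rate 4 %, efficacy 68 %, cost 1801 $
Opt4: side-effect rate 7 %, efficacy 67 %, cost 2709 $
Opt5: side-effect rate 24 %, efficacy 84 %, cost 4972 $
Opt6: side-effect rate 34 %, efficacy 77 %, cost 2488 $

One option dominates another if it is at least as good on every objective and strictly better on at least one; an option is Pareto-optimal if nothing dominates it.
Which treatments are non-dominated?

Opt2, Opt3, Opt5, Opt6

Opt1: dominated by Opt3 (side-effect rate 4≤14, efficacy 68≥42, cost 1801≤2110).
Opt2: not dominated (best cost).
Opt3: not dominated (best side-effect rate).
Opt4: dominated by Opt3 (side-effect rate 4≤7, efficacy 68≥67, cost 1801≤2709).
Opt5: not dominated (best efficacy).
Opt6: not dominated.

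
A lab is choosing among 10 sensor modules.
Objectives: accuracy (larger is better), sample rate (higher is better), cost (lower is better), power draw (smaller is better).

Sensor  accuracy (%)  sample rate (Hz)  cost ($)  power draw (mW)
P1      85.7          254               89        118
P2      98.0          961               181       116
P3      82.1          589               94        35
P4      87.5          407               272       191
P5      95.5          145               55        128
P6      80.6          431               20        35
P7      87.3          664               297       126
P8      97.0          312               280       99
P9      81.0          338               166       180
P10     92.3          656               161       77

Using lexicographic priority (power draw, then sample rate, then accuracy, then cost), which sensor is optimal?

P3

First minimize power draw: best is 35, kept {P3, P6}.
Then maximize sample rate: best is 589, kept {P3}.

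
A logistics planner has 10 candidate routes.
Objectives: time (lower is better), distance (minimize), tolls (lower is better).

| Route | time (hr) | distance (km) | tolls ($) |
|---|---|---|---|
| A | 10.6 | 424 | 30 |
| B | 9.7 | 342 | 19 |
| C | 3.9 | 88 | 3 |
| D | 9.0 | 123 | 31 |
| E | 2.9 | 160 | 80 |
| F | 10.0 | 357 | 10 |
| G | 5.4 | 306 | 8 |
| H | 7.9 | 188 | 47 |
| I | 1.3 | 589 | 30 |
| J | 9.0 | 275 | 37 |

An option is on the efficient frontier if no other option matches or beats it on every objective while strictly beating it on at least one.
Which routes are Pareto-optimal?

A: dominated by B (time 9.7≤10.6, distance 342≤424, tolls 19≤30).
B: dominated by C (time 3.9≤9.7, distance 88≤342, tolls 3≤19).
C: not dominated (best distance).
D: dominated by C (time 3.9≤9.0, distance 88≤123, tolls 3≤31).
E: not dominated.
F: dominated by C (time 3.9≤10.0, distance 88≤357, tolls 3≤10).
G: dominated by C (time 3.9≤5.4, distance 88≤306, tolls 3≤8).
H: dominated by C (time 3.9≤7.9, distance 88≤188, tolls 3≤47).
I: not dominated (best time).
J: dominated by C (time 3.9≤9.0, distance 88≤275, tolls 3≤37).

C, E, I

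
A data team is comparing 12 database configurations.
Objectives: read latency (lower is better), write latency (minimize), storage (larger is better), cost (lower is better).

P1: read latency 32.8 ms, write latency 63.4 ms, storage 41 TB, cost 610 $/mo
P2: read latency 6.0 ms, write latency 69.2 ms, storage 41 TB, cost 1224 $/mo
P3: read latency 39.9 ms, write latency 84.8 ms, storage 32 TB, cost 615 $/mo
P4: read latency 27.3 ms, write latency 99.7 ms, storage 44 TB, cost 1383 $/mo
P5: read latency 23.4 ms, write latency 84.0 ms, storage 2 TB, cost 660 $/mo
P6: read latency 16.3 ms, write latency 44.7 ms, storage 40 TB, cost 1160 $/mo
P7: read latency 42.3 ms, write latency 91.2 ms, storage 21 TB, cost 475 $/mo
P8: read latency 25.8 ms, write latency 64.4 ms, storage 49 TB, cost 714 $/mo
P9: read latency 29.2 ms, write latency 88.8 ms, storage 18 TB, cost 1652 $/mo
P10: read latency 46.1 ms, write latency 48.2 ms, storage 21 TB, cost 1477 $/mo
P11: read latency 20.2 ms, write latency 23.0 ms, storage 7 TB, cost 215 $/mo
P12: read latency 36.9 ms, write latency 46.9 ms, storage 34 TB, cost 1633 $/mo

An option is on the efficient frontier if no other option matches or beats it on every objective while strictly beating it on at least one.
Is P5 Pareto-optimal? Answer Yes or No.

No

P11 vs P5: read latency 20.2≤23.4, write latency 23.0≤84.0, storage 7≥2, cost 215≤660 — P11 is at least as good on every objective and strictly better on at least one, so P11 dominates P5.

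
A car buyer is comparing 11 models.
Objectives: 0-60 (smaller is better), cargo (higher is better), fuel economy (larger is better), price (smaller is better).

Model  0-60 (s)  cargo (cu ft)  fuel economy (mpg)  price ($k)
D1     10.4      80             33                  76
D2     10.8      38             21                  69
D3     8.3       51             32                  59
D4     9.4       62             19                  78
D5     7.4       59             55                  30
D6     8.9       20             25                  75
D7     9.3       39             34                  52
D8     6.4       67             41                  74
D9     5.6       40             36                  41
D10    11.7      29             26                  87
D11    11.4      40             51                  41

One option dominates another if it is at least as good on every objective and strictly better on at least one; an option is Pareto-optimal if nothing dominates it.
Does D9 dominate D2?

D9 vs D2: 0-60 5.6≤10.8, cargo 40≥38, fuel economy 36≥21, price 41≤69 — D9 is at least as good on every objective with at least one strict improvement.

Yes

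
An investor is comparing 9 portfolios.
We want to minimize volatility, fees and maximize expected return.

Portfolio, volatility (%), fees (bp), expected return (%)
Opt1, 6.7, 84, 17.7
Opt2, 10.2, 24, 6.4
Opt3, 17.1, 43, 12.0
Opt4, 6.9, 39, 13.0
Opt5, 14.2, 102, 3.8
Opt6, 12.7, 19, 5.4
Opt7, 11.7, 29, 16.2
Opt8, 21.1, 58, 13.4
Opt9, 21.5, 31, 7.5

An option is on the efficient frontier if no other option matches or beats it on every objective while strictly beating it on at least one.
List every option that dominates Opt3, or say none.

Opt4, Opt7

Opt4: volatility 6.9≤17.1, fees 39≤43, expected return 13.0≥12.0 — dominates Opt3.
Opt7: volatility 11.7≤17.1, fees 29≤43, expected return 16.2≥12.0 — dominates Opt3.
Others (Opt1, Opt2, Opt5, Opt6, Opt8, Opt9) are each worse than Opt3 on at least one objective.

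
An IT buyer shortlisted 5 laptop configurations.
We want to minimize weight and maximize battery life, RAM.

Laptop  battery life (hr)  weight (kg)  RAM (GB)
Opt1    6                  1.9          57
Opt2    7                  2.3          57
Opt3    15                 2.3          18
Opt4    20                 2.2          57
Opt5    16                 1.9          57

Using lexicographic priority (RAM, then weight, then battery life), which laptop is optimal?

First maximize RAM: best is 57, kept {Opt1, Opt2, Opt4, Opt5}.
Then minimize weight: best is 1.9, kept {Opt1, Opt5}.
Then maximize battery life: best is 16, kept {Opt5}.

Opt5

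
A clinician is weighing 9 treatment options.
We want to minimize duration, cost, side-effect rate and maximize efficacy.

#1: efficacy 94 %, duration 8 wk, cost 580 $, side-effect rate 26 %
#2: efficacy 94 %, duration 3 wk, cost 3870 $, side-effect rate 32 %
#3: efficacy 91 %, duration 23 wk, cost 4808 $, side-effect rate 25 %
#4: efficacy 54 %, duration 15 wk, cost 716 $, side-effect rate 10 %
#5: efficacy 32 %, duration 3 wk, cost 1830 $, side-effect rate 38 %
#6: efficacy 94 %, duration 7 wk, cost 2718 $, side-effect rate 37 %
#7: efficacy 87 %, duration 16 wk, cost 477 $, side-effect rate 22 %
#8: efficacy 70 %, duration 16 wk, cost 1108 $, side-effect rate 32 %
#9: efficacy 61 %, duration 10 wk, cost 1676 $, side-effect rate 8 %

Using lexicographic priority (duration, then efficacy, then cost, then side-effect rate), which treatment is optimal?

First minimize duration: best is 3, kept {#2, #5}.
Then maximize efficacy: best is 94, kept {#2}.

#2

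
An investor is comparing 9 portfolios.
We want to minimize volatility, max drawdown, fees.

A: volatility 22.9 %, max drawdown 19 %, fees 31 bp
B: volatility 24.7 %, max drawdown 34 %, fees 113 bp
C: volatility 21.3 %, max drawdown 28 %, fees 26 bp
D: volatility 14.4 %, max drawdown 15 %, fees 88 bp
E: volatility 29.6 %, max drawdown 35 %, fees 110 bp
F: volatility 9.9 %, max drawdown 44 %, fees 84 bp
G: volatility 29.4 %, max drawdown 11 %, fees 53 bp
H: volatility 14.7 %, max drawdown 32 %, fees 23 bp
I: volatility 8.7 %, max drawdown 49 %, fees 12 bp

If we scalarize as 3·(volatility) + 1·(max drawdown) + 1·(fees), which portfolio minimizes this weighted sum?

A: 3·22.9 + 1·19 + 1·31 = 118.7
B: 3·24.7 + 1·34 + 1·113 = 221.1
C: 3·21.3 + 1·28 + 1·26 = 117.9
D: 3·14.4 + 1·15 + 1·88 = 146.2
E: 3·29.6 + 1·35 + 1·110 = 233.8
F: 3·9.9 + 1·44 + 1·84 = 157.7
G: 3·29.4 + 1·11 + 1·53 = 152.2
H: 3·14.7 + 1·32 + 1·23 = 99.1
I: 3·8.7 + 1·49 + 1·12 = 87.1
Lowest: I at 87.1.

I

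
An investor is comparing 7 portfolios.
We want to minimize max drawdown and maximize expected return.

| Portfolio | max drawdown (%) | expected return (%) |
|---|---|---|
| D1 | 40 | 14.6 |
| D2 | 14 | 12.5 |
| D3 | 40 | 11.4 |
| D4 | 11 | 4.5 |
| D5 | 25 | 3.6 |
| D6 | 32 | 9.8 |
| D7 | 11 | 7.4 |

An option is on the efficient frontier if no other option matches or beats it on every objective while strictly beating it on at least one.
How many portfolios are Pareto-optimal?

3

D1: not dominated (best expected return).
D2: not dominated.
D3: dominated by D1 (max drawdown 40≤40, expected return 14.6≥11.4).
D4: dominated by D7 (max drawdown 11≤11, expected return 7.4≥4.5).
D5: dominated by D2 (max drawdown 14≤25, expected return 12.5≥3.6).
D6: dominated by D2 (max drawdown 14≤32, expected return 12.5≥9.8).
D7: not dominated.
Pareto-optimal: D1, D2, D7 → 3.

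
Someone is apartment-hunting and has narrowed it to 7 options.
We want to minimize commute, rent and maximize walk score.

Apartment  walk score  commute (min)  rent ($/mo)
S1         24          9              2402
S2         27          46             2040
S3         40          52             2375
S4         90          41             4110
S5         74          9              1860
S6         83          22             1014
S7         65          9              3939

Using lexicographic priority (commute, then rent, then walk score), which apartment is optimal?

S5

First minimize commute: best is 9, kept {S1, S5, S7}.
Then minimize rent: best is 1860, kept {S5}.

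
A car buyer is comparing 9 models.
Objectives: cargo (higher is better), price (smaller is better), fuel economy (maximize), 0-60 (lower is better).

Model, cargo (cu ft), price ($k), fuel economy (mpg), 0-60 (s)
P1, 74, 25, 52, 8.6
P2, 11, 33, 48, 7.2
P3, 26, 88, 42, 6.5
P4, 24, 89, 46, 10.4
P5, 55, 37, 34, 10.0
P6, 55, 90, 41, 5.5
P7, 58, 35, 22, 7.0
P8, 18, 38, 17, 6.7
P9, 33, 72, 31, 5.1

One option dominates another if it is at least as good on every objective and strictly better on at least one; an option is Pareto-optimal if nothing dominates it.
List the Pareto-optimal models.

P1: not dominated (best cargo).
P2: not dominated.
P3: not dominated.
P4: dominated by P1 (cargo 74≥24, price 25≤89, fuel economy 52≥46, 0-60 8.6≤10.4).
P5: dominated by P1 (cargo 74≥55, price 25≤37, fuel economy 52≥34, 0-60 8.6≤10.0).
P6: not dominated.
P7: not dominated.
P8: not dominated.
P9: not dominated (best 0-60).

P1, P2, P3, P6, P7, P8, P9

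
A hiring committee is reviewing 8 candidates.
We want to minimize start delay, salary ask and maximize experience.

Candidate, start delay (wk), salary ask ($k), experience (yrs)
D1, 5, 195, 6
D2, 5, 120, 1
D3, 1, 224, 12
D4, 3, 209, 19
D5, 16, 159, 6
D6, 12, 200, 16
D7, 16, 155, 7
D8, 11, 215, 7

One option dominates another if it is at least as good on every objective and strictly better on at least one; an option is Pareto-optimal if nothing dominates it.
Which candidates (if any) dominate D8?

D4

D4: start delay 3≤11, salary ask 209≤215, experience 19≥7 — dominates D8.
Others (D1, D2, D3, D5, D6, D7) are each worse than D8 on at least one objective.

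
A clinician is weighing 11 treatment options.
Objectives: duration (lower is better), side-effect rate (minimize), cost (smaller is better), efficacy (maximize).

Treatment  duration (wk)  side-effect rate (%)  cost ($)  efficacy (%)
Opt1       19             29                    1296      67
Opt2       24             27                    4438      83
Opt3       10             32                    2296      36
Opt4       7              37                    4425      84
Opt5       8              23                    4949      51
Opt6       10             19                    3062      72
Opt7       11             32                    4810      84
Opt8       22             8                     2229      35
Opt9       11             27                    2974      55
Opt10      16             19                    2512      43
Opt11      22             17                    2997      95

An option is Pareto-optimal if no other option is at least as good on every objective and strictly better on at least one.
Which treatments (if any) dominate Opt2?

Opt11: duration 22≤24, side-effect rate 17≤27, cost 2997≤4438, efficacy 95≥83 — dominates Opt2.
Others (Opt1, Opt3, Opt4, Opt5, Opt6, Opt7, Opt8, Opt9, Opt10) are each worse than Opt2 on at least one objective.

Opt11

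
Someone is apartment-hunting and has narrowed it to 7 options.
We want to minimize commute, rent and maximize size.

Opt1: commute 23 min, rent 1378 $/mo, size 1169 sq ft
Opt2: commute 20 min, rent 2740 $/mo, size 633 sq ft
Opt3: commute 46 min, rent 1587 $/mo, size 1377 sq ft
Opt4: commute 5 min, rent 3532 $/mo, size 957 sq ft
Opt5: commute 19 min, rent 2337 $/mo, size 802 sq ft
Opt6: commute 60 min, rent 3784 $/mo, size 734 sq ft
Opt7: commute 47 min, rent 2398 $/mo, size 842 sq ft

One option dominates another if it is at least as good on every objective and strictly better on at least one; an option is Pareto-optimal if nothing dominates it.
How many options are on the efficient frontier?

4

Opt1: not dominated (best rent).
Opt2: dominated by Opt5 (commute 19≤20, rent 2337≤2740, size 802≥633).
Opt3: not dominated (best size).
Opt4: not dominated (best commute).
Opt5: not dominated.
Opt6: dominated by Opt1 (commute 23≤60, rent 1378≤3784, size 1169≥734).
Opt7: dominated by Opt1 (commute 23≤47, rent 1378≤2398, size 1169≥842).
Pareto-optimal: Opt1, Opt3, Opt4, Opt5 → 4.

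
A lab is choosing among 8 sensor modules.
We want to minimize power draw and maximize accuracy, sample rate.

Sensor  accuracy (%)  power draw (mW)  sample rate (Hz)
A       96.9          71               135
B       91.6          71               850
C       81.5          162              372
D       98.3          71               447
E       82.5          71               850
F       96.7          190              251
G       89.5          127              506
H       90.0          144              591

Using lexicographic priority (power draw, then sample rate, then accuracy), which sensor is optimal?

First minimize power draw: best is 71, kept {A, B, D, E}.
Then maximize sample rate: best is 850, kept {B, E}.
Then maximize accuracy: best is 91.6, kept {B}.

B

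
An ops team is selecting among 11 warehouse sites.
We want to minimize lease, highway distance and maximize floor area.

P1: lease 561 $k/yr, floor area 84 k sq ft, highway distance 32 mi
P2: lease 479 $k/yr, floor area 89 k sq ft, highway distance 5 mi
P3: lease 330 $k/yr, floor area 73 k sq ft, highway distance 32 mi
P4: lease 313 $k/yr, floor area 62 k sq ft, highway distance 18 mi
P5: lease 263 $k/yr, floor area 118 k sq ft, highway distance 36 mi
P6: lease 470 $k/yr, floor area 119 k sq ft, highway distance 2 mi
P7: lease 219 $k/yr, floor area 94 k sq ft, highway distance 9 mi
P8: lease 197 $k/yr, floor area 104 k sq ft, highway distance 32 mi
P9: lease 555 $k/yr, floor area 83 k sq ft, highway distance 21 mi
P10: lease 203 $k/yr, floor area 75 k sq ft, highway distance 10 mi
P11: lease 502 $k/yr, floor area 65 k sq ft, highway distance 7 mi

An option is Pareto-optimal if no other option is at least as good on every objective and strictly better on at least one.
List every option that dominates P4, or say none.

P7, P10

P7: lease 219≤313, floor area 94≥62, highway distance 9≤18 — dominates P4.
P10: lease 203≤313, floor area 75≥62, highway distance 10≤18 — dominates P4.
Others (P1, P2, P3, P5, P6, P8, P9, P11) are each worse than P4 on at least one objective.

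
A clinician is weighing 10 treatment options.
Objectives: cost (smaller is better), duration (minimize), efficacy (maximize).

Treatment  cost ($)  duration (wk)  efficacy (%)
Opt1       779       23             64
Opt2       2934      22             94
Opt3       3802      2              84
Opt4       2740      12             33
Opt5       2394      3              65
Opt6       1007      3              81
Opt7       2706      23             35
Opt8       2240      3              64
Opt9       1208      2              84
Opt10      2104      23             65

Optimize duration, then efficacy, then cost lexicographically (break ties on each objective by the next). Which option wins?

First minimize duration: best is 2, kept {Opt3, Opt9}.
Then maximize efficacy: best is 84, kept {Opt3, Opt9}.
Then minimize cost: best is 1208, kept {Opt9}.

Opt9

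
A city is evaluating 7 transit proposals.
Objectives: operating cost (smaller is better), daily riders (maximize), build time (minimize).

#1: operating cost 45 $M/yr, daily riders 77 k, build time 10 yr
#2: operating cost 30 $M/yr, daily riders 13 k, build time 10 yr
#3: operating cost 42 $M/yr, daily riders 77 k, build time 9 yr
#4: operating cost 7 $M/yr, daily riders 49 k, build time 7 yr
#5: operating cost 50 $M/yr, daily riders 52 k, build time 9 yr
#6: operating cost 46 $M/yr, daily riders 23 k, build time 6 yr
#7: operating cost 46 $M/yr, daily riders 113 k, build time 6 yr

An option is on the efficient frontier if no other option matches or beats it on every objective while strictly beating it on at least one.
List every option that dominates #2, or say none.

#4

#4: operating cost 7≤30, daily riders 49≥13, build time 7≤10 — dominates #2.
Others (#1, #3, #5, #6, #7) are each worse than #2 on at least one objective.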